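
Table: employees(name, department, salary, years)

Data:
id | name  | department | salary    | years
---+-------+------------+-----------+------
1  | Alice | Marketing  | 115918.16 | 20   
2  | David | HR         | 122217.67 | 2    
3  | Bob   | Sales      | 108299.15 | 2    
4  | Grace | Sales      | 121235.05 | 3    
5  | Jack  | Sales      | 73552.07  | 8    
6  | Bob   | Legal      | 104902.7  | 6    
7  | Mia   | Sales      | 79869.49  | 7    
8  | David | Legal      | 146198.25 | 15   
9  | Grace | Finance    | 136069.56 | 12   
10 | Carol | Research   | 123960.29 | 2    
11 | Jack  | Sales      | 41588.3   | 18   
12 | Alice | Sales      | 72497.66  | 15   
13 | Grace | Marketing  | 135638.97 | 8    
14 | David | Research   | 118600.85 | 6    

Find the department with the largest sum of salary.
SELECT department, SUM(salary) as val
FROM employees
GROUP BY department
ORDER BY val DESC
LIMIT 1

Result: Sales with sum(salary) = 497041.72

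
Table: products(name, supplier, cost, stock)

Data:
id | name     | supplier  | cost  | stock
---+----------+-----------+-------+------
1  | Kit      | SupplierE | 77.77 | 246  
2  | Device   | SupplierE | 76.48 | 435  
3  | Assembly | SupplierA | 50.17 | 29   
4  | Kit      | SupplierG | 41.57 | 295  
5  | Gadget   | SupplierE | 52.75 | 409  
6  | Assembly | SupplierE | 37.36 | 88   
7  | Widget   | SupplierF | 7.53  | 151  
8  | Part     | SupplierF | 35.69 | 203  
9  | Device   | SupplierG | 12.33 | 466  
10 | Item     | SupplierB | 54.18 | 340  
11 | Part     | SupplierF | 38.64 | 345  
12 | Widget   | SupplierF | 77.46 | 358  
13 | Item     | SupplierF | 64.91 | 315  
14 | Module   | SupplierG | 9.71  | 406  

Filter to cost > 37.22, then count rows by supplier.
SELECT supplier, COUNT(*)
FROM products
WHERE cost > 37.22
GROUP BY supplier

Note: WHERE filters rows before grouping.

Result:
  SupplierA: 1
  SupplierB: 1
  SupplierE: 4
  SupplierF: 3
  SupplierG: 1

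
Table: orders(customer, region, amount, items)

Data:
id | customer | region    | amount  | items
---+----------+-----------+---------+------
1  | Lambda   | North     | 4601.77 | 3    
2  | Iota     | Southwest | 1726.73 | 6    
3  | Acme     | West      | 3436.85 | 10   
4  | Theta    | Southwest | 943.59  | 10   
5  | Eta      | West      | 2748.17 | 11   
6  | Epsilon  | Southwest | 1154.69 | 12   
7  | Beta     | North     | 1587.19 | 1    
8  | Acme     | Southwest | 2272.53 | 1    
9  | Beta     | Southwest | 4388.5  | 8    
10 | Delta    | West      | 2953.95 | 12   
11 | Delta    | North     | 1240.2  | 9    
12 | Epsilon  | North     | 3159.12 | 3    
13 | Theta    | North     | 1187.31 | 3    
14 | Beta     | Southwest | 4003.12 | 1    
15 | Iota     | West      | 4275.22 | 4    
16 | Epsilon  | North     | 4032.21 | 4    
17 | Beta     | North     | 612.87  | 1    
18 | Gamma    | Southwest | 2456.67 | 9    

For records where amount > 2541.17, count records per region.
SELECT region, COUNT(*)
FROM orders
WHERE amount > 2541.17
GROUP BY region

Note: WHERE filters rows before grouping.

Result:
  North: 3
  Southwest: 2
  West: 4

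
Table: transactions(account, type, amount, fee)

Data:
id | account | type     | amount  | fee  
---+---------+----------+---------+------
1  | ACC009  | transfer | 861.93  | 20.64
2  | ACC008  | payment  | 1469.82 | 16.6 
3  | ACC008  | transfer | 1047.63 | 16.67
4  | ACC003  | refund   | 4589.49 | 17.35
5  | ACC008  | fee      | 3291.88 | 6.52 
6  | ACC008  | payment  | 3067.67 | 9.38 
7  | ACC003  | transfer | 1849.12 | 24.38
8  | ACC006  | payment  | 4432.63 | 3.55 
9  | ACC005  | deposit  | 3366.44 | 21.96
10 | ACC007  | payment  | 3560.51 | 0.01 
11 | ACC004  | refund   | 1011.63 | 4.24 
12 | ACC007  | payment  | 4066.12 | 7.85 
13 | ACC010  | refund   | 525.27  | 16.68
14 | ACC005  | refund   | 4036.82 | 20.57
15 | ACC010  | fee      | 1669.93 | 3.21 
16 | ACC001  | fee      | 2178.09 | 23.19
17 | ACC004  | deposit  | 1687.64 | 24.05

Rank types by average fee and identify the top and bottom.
SELECT type, AVG(fee)
FROM transactions
GROUP BY type
ORDER BY AVG(fee)

All groups:
  payment: 7.48
  fee: 10.97
  refund: 14.71
  transfer: 20.56
  deposit: 23.01

Highest: deposit (23.01)
Lowest: payment (7.48)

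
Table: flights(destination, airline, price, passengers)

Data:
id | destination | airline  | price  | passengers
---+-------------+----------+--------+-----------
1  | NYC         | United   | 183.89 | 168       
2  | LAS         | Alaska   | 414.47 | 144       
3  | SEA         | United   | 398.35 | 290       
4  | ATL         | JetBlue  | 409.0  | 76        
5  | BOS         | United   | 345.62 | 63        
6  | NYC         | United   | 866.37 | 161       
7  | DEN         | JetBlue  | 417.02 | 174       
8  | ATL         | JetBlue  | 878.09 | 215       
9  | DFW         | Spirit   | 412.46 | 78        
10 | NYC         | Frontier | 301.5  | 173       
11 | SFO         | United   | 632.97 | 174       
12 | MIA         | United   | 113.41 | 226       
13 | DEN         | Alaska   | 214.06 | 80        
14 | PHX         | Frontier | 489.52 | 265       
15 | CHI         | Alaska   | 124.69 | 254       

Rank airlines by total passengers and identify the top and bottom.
SELECT airline, SUM(passengers)
FROM flights
GROUP BY airline
ORDER BY SUM(passengers)

All groups:
  Spirit: 78
  Frontier: 438
  JetBlue: 465
  Alaska: 478
  United: 1082

Highest: United (1082)
Lowest: Spirit (78)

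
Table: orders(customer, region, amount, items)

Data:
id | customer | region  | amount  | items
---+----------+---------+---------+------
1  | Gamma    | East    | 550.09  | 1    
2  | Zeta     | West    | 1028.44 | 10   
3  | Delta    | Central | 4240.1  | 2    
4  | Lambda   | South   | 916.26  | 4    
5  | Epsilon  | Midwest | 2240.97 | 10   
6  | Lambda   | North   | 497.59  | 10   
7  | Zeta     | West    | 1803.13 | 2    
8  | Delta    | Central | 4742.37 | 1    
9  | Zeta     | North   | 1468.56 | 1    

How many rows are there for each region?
SELECT region, COUNT(*) as count
FROM orders
GROUP BY region

Result:
  Central: 2
  East: 1
  Midwest: 1
  North: 2
  South: 1
  West: 2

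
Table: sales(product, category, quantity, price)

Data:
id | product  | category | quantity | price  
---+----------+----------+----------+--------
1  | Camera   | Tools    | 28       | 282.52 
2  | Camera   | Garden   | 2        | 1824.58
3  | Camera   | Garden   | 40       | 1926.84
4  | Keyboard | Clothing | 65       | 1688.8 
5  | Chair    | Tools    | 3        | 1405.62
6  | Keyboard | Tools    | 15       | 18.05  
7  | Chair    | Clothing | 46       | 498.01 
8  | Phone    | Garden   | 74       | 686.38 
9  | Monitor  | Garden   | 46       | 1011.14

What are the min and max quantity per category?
SELECT category, MIN(quantity), MAX(quantity)
FROM sales
GROUP BY category

Result:
  Clothing: min=46, max=65
  Garden: min=2, max=74
  Tools: min=3, max=28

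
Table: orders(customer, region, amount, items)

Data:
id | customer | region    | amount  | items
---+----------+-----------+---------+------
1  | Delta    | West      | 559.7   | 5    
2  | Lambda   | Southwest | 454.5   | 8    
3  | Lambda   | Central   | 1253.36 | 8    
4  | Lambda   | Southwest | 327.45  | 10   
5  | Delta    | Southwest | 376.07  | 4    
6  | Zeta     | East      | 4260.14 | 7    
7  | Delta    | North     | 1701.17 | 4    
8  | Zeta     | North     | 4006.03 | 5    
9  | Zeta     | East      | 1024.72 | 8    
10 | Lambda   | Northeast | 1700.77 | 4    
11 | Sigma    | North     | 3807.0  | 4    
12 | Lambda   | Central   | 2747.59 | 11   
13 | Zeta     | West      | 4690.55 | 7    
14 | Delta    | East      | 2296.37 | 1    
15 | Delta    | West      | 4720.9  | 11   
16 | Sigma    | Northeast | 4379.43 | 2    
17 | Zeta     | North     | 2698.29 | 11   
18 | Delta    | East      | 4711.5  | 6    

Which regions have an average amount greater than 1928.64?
SELECT region, AVG(amount)
FROM orders
GROUP BY region
HAVING AVG(amount) > 1928.64

Result:
  Central: avg=2000.48
  East: avg=3073.18
  North: avg=3053.12
  Northeast: avg=3040.10
  West: avg=3323.72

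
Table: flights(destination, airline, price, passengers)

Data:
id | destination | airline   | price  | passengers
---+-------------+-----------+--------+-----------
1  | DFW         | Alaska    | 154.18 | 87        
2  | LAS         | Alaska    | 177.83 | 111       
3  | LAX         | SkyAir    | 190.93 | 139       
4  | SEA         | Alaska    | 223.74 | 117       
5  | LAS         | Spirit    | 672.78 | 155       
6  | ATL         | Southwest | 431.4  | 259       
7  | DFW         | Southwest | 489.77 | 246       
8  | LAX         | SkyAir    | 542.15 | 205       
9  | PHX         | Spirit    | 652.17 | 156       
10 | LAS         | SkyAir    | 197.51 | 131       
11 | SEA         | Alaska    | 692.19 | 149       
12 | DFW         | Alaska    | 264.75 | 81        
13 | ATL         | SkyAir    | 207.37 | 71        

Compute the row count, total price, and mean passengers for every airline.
SELECT airline,
       COUNT(*) as cnt,
       SUM(price) as total_price,
       AVG(passengers) as avg_passengers
FROM flights
GROUP BY airline

Result:
  Alaska: 5 records, 1512.69 total price, 109.00 avg passengers
  SkyAir: 4 records, 1137.96 total price, 136.50 avg passengers
  Southwest: 2 records, 921.17 total price, 252.50 avg passengers
  Spirit: 2 records, 1324.95 total price, 155.50 avg passengers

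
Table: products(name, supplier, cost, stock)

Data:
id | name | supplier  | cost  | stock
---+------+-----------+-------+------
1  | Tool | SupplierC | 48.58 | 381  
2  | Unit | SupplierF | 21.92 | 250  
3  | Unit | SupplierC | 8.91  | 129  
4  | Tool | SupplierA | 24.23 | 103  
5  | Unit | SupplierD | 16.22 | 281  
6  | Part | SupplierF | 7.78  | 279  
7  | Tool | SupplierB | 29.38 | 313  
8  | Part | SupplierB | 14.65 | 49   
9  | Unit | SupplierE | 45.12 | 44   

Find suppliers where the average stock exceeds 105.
SELECT supplier, AVG(stock)
FROM products
GROUP BY supplier
HAVING AVG(stock) > 105

Result:
  SupplierB: avg=181.00
  SupplierC: avg=255.00
  SupplierD: avg=281.00
  SupplierF: avg=264.50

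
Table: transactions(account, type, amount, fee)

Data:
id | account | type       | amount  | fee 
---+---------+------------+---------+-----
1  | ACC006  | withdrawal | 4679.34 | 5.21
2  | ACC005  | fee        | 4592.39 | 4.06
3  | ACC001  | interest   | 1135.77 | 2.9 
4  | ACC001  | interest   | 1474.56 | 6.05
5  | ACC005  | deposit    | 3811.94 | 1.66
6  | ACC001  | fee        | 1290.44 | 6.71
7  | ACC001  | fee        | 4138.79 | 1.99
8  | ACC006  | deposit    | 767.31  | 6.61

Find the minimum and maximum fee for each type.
SELECT type, MIN(fee), MAX(fee)
FROM transactions
GROUP BY type

Result:
  deposit: min=1.66, max=6.61
  fee: min=1.99, max=6.71
  interest: min=2.90, max=6.05
  withdrawal: min=5.21, max=5.21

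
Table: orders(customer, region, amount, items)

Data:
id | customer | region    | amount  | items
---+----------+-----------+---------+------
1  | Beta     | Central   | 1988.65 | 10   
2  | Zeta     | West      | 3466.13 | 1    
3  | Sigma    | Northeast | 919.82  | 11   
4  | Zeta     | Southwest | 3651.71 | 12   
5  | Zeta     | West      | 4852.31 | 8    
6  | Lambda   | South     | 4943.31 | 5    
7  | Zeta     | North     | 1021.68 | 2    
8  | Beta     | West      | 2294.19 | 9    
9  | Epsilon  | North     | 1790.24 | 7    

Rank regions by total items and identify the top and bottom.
SELECT region, SUM(items)
FROM orders
GROUP BY region
ORDER BY SUM(items)

All groups:
  South: 5
  North: 9
  Central: 10
  Northeast: 11
  Southwest: 12
  West: 18

Highest: West (18)
Lowest: South (5)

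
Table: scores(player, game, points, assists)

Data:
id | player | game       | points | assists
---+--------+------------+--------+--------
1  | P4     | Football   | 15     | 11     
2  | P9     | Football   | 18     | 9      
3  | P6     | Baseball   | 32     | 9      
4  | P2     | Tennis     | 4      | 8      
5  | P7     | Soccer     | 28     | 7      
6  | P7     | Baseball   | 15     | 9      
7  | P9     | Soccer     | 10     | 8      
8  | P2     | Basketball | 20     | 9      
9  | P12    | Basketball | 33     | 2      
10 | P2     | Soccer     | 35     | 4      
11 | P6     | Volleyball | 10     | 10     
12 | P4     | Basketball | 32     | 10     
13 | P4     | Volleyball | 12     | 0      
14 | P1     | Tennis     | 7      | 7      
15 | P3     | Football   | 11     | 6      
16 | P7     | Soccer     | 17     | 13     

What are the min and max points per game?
SELECT game, MIN(points), MAX(points)
FROM scores
GROUP BY game

Result:
  Baseball: min=15, max=32
  Basketball: min=20, max=33
  Football: min=11, max=18
  Soccer: min=10, max=35
  Tennis: min=4, max=7
  Volleyball: min=10, max=12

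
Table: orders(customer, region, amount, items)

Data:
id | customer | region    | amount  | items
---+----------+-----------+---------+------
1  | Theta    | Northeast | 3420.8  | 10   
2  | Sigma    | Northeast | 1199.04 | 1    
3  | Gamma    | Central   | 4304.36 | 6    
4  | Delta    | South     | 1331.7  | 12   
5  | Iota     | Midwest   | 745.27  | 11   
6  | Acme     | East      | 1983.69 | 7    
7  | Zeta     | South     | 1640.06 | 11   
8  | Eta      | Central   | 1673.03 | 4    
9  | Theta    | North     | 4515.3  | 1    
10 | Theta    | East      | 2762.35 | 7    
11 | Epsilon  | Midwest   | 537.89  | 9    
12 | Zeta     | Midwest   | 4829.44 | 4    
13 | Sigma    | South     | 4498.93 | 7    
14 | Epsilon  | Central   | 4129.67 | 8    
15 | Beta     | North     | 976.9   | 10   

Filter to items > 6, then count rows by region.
SELECT region, COUNT(*)
FROM orders
WHERE items > 6
GROUP BY region

Note: WHERE filters rows before grouping.

Result:
  Central: 1
  East: 2
  Midwest: 2
  North: 1
  Northeast: 1
  South: 3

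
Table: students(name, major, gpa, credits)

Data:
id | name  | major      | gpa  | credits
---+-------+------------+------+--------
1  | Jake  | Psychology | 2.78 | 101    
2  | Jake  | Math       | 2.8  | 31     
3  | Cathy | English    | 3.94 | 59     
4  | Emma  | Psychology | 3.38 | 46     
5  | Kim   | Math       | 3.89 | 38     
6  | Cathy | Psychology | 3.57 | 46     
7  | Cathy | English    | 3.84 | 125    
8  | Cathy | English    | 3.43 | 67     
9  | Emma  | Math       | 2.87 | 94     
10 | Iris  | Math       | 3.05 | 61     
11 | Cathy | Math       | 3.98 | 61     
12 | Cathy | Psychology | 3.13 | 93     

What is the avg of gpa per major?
SELECT major, AVG(gpa) as result
FROM students
GROUP BY major

Result:
  English: 3.74
  Math: 3.32
  Psychology: 3.22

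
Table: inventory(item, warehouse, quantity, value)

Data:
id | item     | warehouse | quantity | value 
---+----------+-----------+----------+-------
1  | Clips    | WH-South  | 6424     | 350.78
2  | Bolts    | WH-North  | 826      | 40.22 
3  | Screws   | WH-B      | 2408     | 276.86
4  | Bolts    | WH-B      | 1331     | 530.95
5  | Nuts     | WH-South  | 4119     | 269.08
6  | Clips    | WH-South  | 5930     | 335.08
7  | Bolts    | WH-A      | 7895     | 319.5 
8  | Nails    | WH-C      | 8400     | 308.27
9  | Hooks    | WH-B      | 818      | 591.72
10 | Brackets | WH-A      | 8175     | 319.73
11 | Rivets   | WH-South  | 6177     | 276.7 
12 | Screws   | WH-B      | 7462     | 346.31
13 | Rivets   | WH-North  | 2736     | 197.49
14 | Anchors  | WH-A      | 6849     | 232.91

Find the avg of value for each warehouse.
SELECT warehouse, AVG(value) as result
FROM inventory
GROUP BY warehouse

Result:
  WH-A: 290.71
  WH-B: 436.46
  WH-C: 308.27
  WH-North: 118.86
  WH-South: 307.91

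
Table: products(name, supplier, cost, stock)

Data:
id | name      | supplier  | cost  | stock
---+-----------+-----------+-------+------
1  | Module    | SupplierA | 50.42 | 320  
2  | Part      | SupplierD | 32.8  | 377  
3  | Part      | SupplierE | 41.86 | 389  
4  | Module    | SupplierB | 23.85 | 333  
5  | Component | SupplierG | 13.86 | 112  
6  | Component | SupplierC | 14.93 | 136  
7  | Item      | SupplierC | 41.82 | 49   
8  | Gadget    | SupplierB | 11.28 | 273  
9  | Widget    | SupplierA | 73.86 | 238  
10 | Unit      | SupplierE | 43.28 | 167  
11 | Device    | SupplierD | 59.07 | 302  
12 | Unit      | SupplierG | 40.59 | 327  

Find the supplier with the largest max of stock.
SELECT supplier, MAX(stock) as val
FROM products
GROUP BY supplier
ORDER BY val DESC
LIMIT 1

Result: SupplierE with max(stock) = 389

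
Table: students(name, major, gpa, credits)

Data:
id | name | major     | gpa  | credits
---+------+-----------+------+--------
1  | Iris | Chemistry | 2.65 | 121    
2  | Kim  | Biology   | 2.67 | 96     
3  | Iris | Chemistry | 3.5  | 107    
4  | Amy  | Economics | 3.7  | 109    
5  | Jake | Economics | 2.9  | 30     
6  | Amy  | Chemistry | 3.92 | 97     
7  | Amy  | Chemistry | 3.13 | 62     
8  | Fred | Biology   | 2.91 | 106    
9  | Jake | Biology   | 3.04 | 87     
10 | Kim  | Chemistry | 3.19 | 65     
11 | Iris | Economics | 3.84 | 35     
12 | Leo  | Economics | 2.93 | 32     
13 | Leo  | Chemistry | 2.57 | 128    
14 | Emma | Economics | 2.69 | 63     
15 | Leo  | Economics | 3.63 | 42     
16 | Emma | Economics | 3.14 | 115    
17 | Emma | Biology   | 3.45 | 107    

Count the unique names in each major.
SELECT major, COUNT(DISTINCT name)
FROM students
GROUP BY major

Result:
  Biology: 4 distinct
  Chemistry: 4 distinct
  Economics: 5 distinct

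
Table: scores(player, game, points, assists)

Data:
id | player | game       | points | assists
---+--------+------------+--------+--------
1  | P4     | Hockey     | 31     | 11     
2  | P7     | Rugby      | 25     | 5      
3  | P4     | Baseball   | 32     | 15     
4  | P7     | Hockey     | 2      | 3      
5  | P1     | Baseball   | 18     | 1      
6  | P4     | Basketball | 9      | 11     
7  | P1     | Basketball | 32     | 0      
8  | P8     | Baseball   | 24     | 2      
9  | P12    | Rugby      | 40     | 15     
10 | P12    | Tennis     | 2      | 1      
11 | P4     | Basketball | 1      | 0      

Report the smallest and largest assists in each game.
SELECT game, MIN(assists), MAX(assists)
FROM scores
GROUP BY game

Result:
  Baseball: min=1, max=15
  Basketball: min=0, max=11
  Hockey: min=3, max=11
  Rugby: min=5, max=15
  Tennis: min=1, max=1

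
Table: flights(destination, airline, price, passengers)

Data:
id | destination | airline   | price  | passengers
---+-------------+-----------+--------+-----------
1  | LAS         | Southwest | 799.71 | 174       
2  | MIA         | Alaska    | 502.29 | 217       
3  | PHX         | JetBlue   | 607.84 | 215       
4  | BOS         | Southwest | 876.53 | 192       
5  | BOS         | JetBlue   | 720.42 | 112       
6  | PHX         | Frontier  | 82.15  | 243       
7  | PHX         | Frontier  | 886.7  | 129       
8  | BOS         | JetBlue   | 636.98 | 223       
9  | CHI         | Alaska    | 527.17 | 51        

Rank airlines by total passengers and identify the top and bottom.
SELECT airline, SUM(passengers)
FROM flights
GROUP BY airline
ORDER BY SUM(passengers)

All groups:
  Alaska: 268
  Southwest: 366
  Frontier: 372
  JetBlue: 550

Highest: JetBlue (550)
Lowest: Alaska (268)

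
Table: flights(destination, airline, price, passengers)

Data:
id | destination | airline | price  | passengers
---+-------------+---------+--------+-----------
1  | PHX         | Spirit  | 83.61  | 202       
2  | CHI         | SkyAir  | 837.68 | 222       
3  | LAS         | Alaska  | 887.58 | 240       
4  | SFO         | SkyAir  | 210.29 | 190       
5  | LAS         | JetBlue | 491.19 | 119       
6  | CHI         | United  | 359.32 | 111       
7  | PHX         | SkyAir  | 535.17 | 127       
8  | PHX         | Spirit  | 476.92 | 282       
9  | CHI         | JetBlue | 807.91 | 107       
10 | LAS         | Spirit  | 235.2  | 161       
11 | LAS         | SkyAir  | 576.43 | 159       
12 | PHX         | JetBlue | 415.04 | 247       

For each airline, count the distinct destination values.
SELECT airline, COUNT(DISTINCT destination)
FROM flights
GROUP BY airline

Result:
  Alaska: 1 distinct
  JetBlue: 3 distinct
  SkyAir: 4 distinct
  Spirit: 2 distinct
  United: 1 distinct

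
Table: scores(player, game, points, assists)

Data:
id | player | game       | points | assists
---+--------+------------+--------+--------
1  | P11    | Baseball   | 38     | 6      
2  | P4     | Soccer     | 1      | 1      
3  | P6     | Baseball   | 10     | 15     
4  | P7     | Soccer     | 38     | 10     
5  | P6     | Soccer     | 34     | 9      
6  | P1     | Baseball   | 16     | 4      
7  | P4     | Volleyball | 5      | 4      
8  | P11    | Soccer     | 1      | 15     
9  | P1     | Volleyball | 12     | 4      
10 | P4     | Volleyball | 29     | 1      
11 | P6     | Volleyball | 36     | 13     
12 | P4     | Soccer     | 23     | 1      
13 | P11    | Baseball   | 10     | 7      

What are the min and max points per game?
SELECT game, MIN(points), MAX(points)
FROM scores
GROUP BY game

Result:
  Baseball: min=10, max=38
  Soccer: min=1, max=38
  Volleyball: min=5, max=36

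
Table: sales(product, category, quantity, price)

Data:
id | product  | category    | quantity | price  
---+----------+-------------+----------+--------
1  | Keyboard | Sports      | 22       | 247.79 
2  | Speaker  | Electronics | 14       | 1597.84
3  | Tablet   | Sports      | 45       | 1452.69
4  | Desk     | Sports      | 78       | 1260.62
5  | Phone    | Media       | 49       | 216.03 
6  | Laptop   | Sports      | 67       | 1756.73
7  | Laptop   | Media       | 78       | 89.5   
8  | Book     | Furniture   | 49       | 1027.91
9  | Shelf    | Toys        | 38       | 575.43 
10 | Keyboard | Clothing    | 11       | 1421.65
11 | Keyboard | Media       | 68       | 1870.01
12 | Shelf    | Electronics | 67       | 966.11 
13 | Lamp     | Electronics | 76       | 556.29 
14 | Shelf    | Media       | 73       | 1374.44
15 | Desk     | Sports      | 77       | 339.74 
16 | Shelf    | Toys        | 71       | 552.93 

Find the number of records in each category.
SELECT category, COUNT(*) as count
FROM sales
GROUP BY category

Result:
  Clothing: 1
  Electronics: 3
  Furniture: 1
  Media: 4
  Sports: 5
  Toys: 2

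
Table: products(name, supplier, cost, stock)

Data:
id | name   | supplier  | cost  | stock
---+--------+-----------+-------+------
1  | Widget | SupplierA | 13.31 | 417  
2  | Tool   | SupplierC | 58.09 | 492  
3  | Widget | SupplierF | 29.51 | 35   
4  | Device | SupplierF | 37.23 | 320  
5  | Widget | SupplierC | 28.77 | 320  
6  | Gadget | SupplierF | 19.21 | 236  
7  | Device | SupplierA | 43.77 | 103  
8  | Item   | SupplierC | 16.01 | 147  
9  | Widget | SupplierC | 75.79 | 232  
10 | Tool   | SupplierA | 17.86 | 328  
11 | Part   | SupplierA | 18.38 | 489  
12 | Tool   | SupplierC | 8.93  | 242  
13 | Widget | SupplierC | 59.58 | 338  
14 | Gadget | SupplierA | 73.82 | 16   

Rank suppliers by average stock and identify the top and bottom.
SELECT supplier, AVG(stock)
FROM products
GROUP BY supplier
ORDER BY AVG(stock)

All groups:
  SupplierF: 197.00
  SupplierA: 270.60
  SupplierC: 295.17

Highest: SupplierC (295.17)
Lowest: SupplierF (197.00)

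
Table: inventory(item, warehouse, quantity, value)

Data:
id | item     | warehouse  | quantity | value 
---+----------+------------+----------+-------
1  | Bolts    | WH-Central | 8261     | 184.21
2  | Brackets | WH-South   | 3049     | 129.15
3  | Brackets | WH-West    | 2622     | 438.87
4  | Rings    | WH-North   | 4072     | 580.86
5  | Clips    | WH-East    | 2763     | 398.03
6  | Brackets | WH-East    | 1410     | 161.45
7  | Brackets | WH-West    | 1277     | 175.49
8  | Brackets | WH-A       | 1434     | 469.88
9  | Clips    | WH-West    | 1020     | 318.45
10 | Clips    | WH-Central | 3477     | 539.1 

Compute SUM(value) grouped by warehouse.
SELECT warehouse, SUM(value) as result
FROM inventory
GROUP BY warehouse

Result:
  WH-A: 469.88
  WH-Central: 723.31
  WH-East: 559.48
  WH-North: 580.86
  WH-South: 129.15
  WH-West: 932.81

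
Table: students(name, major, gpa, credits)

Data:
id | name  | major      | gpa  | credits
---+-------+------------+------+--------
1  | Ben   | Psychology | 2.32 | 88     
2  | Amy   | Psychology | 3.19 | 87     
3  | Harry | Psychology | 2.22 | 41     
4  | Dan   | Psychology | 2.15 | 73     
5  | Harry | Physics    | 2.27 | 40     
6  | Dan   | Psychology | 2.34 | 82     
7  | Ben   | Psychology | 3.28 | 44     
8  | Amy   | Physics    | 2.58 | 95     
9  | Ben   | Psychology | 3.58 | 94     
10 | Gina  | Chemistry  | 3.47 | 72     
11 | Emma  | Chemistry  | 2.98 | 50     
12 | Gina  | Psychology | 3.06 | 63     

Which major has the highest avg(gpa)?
SELECT major, AVG(gpa) as val
FROM students
GROUP BY major
ORDER BY val DESC
LIMIT 1

Result: Chemistry with avg(gpa) = 3.23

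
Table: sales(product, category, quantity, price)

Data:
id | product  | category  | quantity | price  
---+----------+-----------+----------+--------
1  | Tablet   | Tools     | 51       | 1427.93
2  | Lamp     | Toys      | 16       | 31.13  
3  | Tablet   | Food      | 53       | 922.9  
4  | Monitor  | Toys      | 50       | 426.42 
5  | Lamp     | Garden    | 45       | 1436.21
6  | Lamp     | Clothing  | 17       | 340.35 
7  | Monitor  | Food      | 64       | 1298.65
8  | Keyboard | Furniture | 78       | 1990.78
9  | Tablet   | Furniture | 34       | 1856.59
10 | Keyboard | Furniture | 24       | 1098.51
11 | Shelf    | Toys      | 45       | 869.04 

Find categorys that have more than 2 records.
SELECT category, COUNT(*) as cnt
FROM sales
GROUP BY category
HAVING COUNT(*) > 2

Result:
  Furniture: 3
  Toys: 3

Note: HAVING filters groups after aggregation, WHERE filters rows before.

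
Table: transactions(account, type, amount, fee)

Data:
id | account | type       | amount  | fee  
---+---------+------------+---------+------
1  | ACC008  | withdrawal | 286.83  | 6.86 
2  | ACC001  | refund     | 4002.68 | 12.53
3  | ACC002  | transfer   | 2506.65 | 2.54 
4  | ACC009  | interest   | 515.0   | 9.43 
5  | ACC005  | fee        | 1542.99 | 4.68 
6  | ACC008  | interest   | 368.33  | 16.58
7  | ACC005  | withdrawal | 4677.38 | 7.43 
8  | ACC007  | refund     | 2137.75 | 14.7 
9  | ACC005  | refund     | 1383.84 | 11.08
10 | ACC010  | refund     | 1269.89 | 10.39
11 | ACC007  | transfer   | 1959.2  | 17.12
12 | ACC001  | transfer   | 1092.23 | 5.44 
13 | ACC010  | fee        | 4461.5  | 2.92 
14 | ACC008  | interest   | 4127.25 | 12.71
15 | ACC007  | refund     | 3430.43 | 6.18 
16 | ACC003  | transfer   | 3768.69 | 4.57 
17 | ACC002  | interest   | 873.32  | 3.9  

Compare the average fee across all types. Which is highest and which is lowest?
SELECT type, AVG(fee)
FROM transactions
GROUP BY type
ORDER BY AVG(fee)

All groups:
  fee: 3.80
  withdrawal: 7.15
  transfer: 7.42
  interest: 10.66
  refund: 10.98

Highest: refund (10.98)
Lowest: fee (3.80)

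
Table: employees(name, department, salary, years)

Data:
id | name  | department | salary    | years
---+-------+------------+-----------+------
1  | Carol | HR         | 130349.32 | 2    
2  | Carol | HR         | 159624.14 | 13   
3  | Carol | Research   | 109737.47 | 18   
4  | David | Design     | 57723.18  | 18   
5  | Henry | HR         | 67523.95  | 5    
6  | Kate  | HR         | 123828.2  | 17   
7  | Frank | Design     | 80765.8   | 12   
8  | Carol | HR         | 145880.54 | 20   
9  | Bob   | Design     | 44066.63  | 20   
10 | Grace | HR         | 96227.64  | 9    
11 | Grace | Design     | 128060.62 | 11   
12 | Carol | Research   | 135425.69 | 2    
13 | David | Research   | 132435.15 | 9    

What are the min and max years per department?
SELECT department, MIN(years), MAX(years)
FROM employees
GROUP BY department

Result:
  Design: min=11, max=20
  HR: min=2, max=20
  Research: min=2, max=18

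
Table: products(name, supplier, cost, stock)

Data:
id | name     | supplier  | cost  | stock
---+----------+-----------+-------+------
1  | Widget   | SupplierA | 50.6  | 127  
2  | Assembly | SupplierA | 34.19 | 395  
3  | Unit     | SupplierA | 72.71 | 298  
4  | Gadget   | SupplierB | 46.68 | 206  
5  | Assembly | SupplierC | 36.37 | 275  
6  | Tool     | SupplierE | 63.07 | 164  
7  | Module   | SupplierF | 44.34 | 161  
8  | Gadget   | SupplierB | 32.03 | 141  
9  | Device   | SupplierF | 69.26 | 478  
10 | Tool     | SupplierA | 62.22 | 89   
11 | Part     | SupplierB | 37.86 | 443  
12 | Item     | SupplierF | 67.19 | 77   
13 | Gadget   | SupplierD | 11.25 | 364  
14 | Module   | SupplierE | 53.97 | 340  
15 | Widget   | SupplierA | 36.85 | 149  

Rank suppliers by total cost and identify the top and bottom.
SELECT supplier, SUM(cost)
FROM products
GROUP BY supplier
ORDER BY SUM(cost)

All groups:
  SupplierD: 11.25
  SupplierC: 36.37
  SupplierB: 116.57
  SupplierE: 117.04
  SupplierF: 180.79
  SupplierA: 256.57

Highest: SupplierA (256.57)
Lowest: SupplierD (11.25)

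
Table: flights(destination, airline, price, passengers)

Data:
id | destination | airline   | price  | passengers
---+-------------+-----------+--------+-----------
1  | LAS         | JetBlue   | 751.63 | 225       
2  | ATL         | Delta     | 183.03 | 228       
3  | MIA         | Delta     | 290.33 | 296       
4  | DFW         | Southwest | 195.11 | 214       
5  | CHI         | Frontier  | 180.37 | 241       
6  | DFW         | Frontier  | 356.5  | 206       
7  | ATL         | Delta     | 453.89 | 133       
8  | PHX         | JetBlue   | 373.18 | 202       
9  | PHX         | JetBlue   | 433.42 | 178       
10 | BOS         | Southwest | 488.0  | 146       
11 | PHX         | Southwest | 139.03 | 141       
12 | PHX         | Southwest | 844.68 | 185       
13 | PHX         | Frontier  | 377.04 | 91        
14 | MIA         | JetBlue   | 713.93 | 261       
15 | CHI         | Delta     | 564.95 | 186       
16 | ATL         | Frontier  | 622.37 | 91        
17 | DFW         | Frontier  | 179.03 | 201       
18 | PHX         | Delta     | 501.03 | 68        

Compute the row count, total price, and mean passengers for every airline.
SELECT airline,
       COUNT(*) as cnt,
       SUM(price) as total_price,
       AVG(passengers) as avg_passengers
FROM flights
GROUP BY airline

Result:
  Delta: 5 records, 1993.23 total price, 182.20 avg passengers
  Frontier: 5 records, 1715.31 total price, 166.00 avg passengers
  JetBlue: 4 records, 2272.16 total price, 216.50 avg passengers
  Southwest: 4 records, 1666.82 total price, 171.50 avg passengers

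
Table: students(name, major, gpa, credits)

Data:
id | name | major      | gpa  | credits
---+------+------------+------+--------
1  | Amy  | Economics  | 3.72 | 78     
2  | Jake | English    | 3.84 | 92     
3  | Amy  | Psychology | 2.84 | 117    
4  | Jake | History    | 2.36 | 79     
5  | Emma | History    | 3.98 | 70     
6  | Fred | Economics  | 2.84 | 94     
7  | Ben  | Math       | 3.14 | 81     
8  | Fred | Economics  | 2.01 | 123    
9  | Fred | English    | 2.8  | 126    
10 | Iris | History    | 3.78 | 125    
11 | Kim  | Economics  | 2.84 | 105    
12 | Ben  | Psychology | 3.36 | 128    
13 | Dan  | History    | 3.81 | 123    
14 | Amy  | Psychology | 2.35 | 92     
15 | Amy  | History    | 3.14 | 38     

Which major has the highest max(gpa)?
SELECT major, MAX(gpa) as val
FROM students
GROUP BY major
ORDER BY val DESC
LIMIT 1

Result: History with max(gpa) = 3.98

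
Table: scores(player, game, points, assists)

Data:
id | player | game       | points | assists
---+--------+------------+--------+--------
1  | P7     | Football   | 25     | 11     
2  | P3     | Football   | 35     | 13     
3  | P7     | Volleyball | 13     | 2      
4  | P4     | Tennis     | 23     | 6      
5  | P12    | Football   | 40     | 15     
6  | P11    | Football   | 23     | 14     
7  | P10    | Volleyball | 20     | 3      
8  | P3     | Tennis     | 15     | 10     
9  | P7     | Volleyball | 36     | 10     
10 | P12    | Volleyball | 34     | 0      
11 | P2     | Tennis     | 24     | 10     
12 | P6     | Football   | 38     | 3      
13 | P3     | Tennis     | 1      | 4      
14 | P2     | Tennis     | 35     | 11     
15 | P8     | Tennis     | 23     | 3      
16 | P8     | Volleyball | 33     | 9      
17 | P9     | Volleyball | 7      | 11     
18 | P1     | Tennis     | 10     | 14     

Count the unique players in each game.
SELECT game, COUNT(DISTINCT player)
FROM scores
GROUP BY game

Result:
  Football: 5 distinct
  Tennis: 5 distinct
  Volleyball: 5 distinct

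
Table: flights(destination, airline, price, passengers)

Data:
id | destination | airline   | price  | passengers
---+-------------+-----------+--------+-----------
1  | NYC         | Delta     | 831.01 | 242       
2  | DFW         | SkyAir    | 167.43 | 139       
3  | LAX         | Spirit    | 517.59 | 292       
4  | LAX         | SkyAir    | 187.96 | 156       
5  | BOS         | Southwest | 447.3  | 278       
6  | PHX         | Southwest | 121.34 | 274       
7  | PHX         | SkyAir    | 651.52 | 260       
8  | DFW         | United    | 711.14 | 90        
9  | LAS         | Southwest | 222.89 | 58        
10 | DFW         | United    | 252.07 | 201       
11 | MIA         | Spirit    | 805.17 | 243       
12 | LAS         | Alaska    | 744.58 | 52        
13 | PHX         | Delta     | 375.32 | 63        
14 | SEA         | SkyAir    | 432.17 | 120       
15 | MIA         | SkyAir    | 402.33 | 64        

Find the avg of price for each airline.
SELECT airline, AVG(price) as result
FROM flights
GROUP BY airline

Result:
  Alaska: 744.58
  Delta: 603.17
  SkyAir: 368.28
  Southwest: 263.84
  Spirit: 661.38
  United: 481.61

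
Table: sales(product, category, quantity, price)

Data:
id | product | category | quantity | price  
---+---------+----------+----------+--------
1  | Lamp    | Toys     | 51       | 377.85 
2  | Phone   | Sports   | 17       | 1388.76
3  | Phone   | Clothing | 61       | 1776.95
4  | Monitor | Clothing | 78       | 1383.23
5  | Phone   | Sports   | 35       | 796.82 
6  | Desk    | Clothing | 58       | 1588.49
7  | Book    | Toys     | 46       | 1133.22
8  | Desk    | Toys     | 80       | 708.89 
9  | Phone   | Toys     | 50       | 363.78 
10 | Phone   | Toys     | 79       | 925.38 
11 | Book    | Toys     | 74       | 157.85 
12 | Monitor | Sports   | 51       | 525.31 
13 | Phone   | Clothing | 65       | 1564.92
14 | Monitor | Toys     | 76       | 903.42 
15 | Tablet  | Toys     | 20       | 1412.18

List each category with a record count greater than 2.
SELECT category, COUNT(*) as cnt
FROM sales
GROUP BY category
HAVING COUNT(*) > 2

Result:
  Clothing: 4
  Sports: 3
  Toys: 8

Note: HAVING filters groups after aggregation, WHERE filters rows before.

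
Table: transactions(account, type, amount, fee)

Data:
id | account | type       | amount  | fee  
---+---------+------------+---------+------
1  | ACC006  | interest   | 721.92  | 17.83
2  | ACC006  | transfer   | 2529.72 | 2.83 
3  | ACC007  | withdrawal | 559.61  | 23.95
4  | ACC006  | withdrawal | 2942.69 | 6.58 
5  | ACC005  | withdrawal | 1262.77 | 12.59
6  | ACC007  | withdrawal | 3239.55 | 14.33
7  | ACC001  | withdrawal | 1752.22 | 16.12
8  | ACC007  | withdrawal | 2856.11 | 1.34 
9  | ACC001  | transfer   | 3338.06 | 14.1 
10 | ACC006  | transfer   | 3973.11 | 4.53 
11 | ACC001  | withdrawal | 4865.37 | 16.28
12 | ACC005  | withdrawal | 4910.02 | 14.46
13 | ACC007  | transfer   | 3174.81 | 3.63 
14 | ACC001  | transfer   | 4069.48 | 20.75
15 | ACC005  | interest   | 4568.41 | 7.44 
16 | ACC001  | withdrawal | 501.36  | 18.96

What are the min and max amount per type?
SELECT type, MIN(amount), MAX(amount)
FROM transactions
GROUP BY type

Result:
  interest: min=721.92, max=4568.41
  transfer: min=2529.72, max=4069.48
  withdrawal: min=501.36, max=4910.02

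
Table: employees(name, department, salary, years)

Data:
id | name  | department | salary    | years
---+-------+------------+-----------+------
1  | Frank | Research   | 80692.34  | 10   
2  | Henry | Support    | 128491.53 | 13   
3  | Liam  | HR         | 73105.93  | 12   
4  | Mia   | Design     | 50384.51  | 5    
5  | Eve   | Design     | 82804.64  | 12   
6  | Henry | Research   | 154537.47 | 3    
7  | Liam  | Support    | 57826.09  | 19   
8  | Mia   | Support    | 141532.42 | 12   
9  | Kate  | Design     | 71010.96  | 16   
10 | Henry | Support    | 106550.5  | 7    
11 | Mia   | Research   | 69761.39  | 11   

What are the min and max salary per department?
SELECT department, MIN(salary), MAX(salary)
FROM employees
GROUP BY department

Result:
  Design: min=50384.51, max=82804.64
  HR: min=73105.93, max=73105.93
  Research: min=69761.39, max=154537.47
  Support: min=57826.09, max=141532.42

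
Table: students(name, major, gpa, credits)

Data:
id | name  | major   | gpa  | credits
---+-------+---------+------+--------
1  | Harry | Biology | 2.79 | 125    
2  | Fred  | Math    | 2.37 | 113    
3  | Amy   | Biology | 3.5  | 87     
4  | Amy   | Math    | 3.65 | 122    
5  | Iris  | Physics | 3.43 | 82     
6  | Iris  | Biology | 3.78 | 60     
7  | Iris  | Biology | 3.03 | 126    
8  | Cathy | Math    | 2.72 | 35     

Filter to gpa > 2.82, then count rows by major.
SELECT major, COUNT(*)
FROM students
WHERE gpa > 2.82
GROUP BY major

Note: WHERE filters rows before grouping.

Result:
  Biology: 3
  Math: 1
  Physics: 1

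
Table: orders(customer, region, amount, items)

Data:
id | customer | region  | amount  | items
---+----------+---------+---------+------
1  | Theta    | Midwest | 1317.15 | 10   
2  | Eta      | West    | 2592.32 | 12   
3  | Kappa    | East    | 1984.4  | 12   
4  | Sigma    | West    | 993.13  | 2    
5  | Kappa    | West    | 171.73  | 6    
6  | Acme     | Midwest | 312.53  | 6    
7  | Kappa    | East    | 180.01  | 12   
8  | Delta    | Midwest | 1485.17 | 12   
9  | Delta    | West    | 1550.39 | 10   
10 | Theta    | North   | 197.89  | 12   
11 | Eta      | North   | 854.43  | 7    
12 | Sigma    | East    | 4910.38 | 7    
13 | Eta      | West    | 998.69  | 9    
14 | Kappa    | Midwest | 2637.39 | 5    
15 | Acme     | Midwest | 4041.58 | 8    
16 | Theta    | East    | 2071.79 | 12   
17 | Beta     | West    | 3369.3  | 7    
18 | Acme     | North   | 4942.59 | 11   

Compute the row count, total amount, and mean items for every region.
SELECT region,
       COUNT(*) as cnt,
       SUM(amount) as total_amount,
       AVG(items) as avg_items
FROM orders
GROUP BY region

Result:
  East: 4 records, 9146.58 total amount, 10.75 avg items
  Midwest: 5 records, 9793.82 total amount, 8.20 avg items
  North: 3 records, 5994.91 total amount, 10.00 avg items
  West: 6 records, 9675.56 total amount, 7.67 avg items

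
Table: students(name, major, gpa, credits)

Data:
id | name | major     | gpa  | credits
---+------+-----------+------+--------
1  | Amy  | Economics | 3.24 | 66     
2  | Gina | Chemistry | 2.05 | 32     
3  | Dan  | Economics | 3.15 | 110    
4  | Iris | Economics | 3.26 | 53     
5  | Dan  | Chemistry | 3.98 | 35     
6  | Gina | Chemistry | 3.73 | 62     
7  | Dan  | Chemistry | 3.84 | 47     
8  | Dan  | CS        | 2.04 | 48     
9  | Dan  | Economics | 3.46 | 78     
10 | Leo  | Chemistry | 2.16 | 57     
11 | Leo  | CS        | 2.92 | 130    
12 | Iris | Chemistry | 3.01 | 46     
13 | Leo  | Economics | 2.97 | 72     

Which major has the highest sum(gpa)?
SELECT major, SUM(gpa) as val
FROM students
GROUP BY major
ORDER BY val DESC
LIMIT 1

Result: Chemistry with sum(gpa) = 18.77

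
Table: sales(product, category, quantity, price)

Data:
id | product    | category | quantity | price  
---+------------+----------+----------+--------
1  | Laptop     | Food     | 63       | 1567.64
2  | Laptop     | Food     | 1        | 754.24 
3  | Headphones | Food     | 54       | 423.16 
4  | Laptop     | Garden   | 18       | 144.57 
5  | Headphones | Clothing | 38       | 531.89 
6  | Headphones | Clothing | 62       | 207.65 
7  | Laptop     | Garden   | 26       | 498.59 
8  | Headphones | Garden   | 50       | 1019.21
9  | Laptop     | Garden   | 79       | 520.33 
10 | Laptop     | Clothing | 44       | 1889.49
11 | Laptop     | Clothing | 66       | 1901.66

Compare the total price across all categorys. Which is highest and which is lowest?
SELECT category, SUM(price)
FROM sales
GROUP BY category
ORDER BY SUM(price)

All groups:
  Garden: 2182.70
  Food: 2745.04
  Clothing: 4530.69

Highest: Clothing (4530.69)
Lowest: Garden (2182.70)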